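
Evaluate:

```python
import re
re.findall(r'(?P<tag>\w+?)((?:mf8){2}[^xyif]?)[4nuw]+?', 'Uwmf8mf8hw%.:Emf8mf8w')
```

[('Uw', 'mf8mf8h'), ('E', 'mf8mf8')]

Pattern: one or more of a word character (lazy) (captured as 'tag'); then the literal 'mf8' repeated 2 times, then optionally any character except [xyif] (captured); then one or more of one of [4nuw] (lazy).
Scanning left to right: at [0:10] match 'Uwmf8mf8hw', groups = ('Uw', 'mf8mf8h'); at [13:21] match 'Emf8mf8w', groups = ('E', 'mf8mf8').
2 groups means each result is a tuple of 2 captured strings — 2 here.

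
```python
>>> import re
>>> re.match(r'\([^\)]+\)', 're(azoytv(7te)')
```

With `match`, the pattern is implicitly anchored at the beginning.
Here position 0 doesn't satisfy it, so the call returns None.

None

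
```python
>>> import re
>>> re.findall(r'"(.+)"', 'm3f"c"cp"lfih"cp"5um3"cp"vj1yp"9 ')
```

One capturing group, so `findall` returns just the captured substring from the one match — 1 in all.

['c"cp"lfih"cp"5um3"cp"vj1yp']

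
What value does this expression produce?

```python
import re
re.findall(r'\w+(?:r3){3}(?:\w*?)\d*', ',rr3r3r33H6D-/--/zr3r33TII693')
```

`findall` yields the raw match text (1 of them) because the pattern has no groups.

['rr3r3r33']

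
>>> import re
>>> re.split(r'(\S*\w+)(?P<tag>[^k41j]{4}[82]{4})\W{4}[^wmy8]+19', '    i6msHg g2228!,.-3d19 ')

`re.split` interleaves the captured-group text with the surrounding fragments.

['    ', 'i6ms', 'Hg g2228', ' ']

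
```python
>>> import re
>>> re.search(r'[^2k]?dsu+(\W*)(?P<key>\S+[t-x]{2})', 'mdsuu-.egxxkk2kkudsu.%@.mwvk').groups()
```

The match spans [0:27] → 'mdsuu-.egxxkk2kkudsu.%@.mwv'.
Captured: group 1 = '-.', group 2 = 'egxxkk2kkudsu.%@.mwv'.

('-.', 'egxxkk2kkudsu.%@.mwv')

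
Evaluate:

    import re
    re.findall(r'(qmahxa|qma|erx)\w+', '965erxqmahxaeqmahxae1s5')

['erx']

Because there's exactly one group, `findall` drops the full match and keeps group 1 from the one hit.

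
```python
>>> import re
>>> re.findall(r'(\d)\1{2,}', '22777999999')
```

['7', '9']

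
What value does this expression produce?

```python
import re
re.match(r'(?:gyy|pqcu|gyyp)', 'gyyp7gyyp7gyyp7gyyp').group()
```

'gyy'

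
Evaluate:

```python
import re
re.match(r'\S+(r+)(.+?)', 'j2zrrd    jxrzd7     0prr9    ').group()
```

'j2zrrd'

Pattern: one or more of a non-whitespace character; then one or more of a literal 'r' (captured); then one or more of any character (lazy) (captured).
The `?` after the quantifier makes it lazy — it takes as little as possible before letting the rest of the pattern try.
With `match`, the pattern is implicitly anchored at the beginning.
The match spans [0:6] → 'j2zrrd'.
Captured: group 1 = 'r', group 2 = 'd'.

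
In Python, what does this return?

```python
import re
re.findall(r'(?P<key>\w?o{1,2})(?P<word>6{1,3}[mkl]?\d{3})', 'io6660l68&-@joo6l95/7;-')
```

[('io', '6660')]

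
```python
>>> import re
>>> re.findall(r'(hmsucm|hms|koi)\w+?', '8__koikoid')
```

['koi']

Because there's exactly one group, `findall` drops the full match and keeps group 1 from the one hit.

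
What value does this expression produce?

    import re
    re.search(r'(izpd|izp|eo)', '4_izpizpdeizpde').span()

(2, 5)

Unlike `match`, `search` isn't anchored — it looks for the pattern anywhere in the string.
The match spans [2:5] → 'izp'.
Captured: group 1 = 'izp'.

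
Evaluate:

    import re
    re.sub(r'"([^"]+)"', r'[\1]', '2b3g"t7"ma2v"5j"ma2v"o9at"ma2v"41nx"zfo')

'2b3g[t7]ma2v[5j]ma2v[o9at]ma2v[41nx]zfo'

Matches: at [4:8] → '"t7"'; at [12:16] → '"5j"'; at [20:26] → '"o9at"'; at [30:36] → '"41nx"'.
Each match is replaced using the text its own group 1 captured.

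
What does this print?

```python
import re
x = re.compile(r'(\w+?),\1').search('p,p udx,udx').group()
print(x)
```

A backreference is literal: `\1` must see the identical characters the first group matched.
Unlike `match`, `search` isn't anchored — it looks for the pattern anywhere in the string.
The match spans [0:3] → 'p,p'.
Captured: group 1 = 'p'.

p,p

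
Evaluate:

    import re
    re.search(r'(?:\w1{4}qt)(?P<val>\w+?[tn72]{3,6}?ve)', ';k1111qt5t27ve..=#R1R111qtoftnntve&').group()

'k1111qt5t27ve'

The pattern matches a word character, then exactly 4 of a literal '1', then the literal 'qt' (non-capturing group); then one or more of a word character (lazy), then 3 to 6 of one of [tn72] (lazy), then the literal 've' (captured as 'val').
Unlike `match`, `search` isn't anchored — it looks for the pattern anywhere in the string.
The match spans [1:14] → 'k1111qt5t27ve'.
Captured: group 1 = '5t27ve'.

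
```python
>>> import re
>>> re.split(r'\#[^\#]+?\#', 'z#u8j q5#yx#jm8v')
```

Matches to split on: at [1:9] → '#u8j q5#'.
Splitting on the pattern gives 2 pieces.

['z', 'yx#jm8v']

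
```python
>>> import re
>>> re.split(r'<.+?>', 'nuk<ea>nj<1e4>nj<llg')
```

['nuk', 'nj', 'nj<llg']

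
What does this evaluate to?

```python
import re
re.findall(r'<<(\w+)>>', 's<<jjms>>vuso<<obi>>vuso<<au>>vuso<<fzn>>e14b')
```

Because there's exactly one group, `findall` drops the full match and keeps group 1 from each hit.

['jjms', 'obi', 'au', 'fzn']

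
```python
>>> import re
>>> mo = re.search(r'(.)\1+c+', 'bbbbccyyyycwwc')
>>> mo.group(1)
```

The match spans [0:6] → 'bbbbcc'.
Captured: group 1 = 'b'.

'b'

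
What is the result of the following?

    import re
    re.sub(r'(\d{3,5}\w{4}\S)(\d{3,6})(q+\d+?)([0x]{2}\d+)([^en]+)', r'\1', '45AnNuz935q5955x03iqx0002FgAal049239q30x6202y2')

'45AnNuz935q5955x03iqx0002FgAal'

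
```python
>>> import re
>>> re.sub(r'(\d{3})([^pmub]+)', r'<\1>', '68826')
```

'<688>'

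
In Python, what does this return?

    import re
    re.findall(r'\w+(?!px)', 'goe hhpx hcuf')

['goe', 'hhpx', 'hcuf']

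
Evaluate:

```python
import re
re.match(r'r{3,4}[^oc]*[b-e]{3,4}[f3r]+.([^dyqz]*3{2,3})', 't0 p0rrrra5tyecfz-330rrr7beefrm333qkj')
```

None

`match` is anchored at position 0; if the pattern doesn't fit there, it returns None.
Here position 0 doesn't satisfy it, so the call returns None.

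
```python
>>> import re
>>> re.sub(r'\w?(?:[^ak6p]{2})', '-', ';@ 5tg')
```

'---'

Pattern: optionally a word character; then exactly 2 of any character except [ak6p] (non-capturing group).
Matches: at [0:2] → ';@'; at [2:4] → ' 5'; at [4:6] → 'tg'.
`sub` substitutes '-' at each match site.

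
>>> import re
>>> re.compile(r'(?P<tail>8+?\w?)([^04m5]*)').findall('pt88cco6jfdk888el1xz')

This matches one or more of the literal '8' (lazy), then optionally a word character (captured as 'tail'); then zero or more of any character except [04m5] (captured).
Lazy quantifiers expand one character at a time until the remainder of the pattern can match.
Walking the string: at [2:20] match '88cco6jfdk888el1xz', groups = ('88', 'cco6jfdk888el1xz').
Multiple groups make `findall` return tuples — one 2-tuple for the one match.

[('88', 'cco6jfdk888el1xz')]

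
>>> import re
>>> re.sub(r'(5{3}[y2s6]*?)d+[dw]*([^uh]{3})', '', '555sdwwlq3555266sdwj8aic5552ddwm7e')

The pattern matches exactly 3 of a literal '5', then zero or more of one of [y2s6] (lazy) (captured); then one or more of a literal 'd', then zero or more of one of [dw]; then exactly 3 of any character except [uh] (captured).
Every occurrence is swapped for ''.

'ic'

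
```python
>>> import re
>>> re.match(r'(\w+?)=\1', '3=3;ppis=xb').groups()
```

('3',)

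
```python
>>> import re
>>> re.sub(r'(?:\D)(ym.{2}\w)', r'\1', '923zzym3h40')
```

This matches a non-digit (non-capturing group); then the literal 'ym', then exactly 2 of any character, then a word character (captured).
`\1` in the replacement pulls in group 1's text for each match.

'923zym3h40'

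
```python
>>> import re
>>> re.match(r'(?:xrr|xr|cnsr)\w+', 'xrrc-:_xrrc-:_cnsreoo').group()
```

'xrrc'

`re.match` won't scan ahead — the pattern has to work from the very first character.
The match spans [0:4] → 'xrrc'.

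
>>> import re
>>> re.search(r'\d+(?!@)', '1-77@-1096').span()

(0, 1)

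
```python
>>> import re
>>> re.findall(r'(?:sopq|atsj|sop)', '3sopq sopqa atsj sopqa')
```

Alternation tries branches left to right and keeps the first one that lets the overall match succeed at that position.
Matches: at [1:5] → 'sopq'; at [6:10] → 'sopq'; at [12:16] → 'atsj'; at [17:21] → 'sopq'.
No capturing groups, so `findall` returns the 4 full match strings.

['sopq', 'sopq', 'atsj', 'sopq']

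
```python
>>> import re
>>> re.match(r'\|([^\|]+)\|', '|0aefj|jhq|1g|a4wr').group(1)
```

'0aefj'

The match spans [0:7] → '|0aefj|'.
Captured: group 1 = '0aefj'.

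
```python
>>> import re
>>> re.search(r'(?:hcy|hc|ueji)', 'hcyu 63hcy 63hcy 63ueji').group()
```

'hcy'

The regex engine tests alternatives in the order written; an earlier branch that matches wins even if a later one would match more.
The match spans [0:3] → 'hcy'.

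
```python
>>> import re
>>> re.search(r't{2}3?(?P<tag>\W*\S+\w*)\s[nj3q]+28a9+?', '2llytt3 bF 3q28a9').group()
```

'tt3 bF 3q28a9'

The match spans [4:17] → 'tt3 bF 3q28a9'.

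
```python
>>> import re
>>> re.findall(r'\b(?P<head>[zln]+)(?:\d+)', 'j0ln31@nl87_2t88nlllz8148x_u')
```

['nl']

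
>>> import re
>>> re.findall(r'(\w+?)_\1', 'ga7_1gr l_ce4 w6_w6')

After group 1 captures some text, `\1` only succeeds where that same text appears again.
Walking the string: at [14:19] match 'w6_w6', group 1 = 'w6'.
`findall` collects group 1 from the one match (1 total).

['w6']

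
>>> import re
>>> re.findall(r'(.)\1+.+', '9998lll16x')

['9']

The backreference `\1` re-matches whatever the first group consumed, character for character.
Walking the string: at [0:10] match '9998lll16x', group 1 = '9'.
One capturing group, so `findall` returns just the captured substring from the one match — 1 in all.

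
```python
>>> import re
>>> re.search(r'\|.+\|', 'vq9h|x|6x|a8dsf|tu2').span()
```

The match spans [4:16] → '|x|6x|a8dsf|'.

(4, 16)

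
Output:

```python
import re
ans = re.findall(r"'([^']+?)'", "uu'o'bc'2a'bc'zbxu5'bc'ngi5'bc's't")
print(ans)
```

['o', '2a', 'zbxu5', 'ngi5', 's']

Scanning left to right: at [2:5] match "'o'", group 1 = 'o'; at [7:11] match "'2a'", group 1 = '2a'; at [13:20] match "'zbxu5'", group 1 = 'zbxu5'; at [22:28] match "'ngi5'", group 1 = 'ngi5'; at [30:33] match "'s'", group 1 = 's'.
`findall` collects group 1 from each match (5 total).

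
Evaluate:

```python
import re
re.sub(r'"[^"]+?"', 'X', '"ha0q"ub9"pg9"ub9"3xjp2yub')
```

Matches: at [0:6] → '"ha0q"'; at [9:14] → '"pg9"'.
Every occurrence is swapped for 'X'.

'Xub9Xub9"3xjp2yub'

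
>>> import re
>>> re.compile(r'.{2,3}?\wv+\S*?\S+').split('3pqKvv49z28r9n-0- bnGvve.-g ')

['', '', ' ']

This matches 2 to 3 of any character (lazy), then a word character, then one or more of a literal 'v'; then zero or more of a non-whitespace character (lazy), then one or more of a non-whitespace character.
Matches to split on: at [0:17] → '3pqKvv49z28r9n-0-'; at [17:27] → ' bnGvve.-g'.
The string is cut at each match, leaving 3 pieces.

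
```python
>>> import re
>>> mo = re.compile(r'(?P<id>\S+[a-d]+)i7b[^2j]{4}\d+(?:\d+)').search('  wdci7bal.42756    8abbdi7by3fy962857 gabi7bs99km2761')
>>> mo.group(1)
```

'wdc'

The pattern matches one or more of a non-whitespace character, then one or more of a character in [a-d] (captured as 'id'); then the literal 'i7b', then exactly 4 of any character except [2j], then one or more of a digit; then one or more of a digit (non-capturing group).
`search` walks the string left to right and returns the first match it finds.
The match spans [2:16] → 'wdci7bal.42756'.
Captured: group 1 = 'wdc'.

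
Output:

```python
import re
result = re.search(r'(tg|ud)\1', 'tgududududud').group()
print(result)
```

A backreference is literal: `\1` must see the identical characters the first group matched.
`re.search` scans for the first position where the pattern succeeds.
The match spans [2:6] → 'udud'.
Captured: group 1 = 'ud'.

udud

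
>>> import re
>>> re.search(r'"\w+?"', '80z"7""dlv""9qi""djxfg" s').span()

(3, 6)

The match spans [3:6] → '"7"'.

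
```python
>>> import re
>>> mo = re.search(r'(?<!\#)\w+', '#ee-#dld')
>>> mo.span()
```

(2, 3)

Because the assertion is negative and zero-width, positions next to the forbidden text are skipped.
The match spans [2:3] → 'e'.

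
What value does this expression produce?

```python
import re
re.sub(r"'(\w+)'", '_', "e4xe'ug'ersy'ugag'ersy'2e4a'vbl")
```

'e4xe_ersy_ersy_vbl'

Each match is replaced by '_'.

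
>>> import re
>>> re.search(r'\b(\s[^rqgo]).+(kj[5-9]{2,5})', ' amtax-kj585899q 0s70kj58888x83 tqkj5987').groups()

The pattern matches a word boundary (`\b`, zero-width); then whitespace, then any character except [rqgo] (captured); then one or more of any character; then the literal 'kj', then 2 to 5 of a character in [5-9] (captured).
`search` walks the string left to right and returns the first match it finds.
The match spans [16:40] → ' 0s70kj58888x83 tqkj5987'.
Captured: group 1 = ' 0', group 2 = 'kj5987'.

(' 0', 'kj5987')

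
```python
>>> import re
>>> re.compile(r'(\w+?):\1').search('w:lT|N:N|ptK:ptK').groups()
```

('N',)

A backreference is literal: `\1` must see the identical characters the first group matched.
Unlike `match`, `search` isn't anchored — it looks for the pattern anywhere in the string.
The match spans [5:8] → 'N:N'.
Captured: group 1 = 'N'.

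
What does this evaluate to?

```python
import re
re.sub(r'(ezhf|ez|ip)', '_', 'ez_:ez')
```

Matches: at [0:2] → 'ez'; at [4:6] → 'ez'.
`sub` substitutes '_' at each match site.

'__:_'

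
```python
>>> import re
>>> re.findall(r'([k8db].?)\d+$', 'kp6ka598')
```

['ka']

With a single group, `findall` returns only what that group captured — 1 item.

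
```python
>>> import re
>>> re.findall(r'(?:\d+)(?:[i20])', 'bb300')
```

This matches one or more of a digit (non-capturing group); then one of [i20] (non-capturing group).
Scanning left to right: at [2:5] → '300'.
No capturing groups, so `findall` returns the 1 full match string.

['300']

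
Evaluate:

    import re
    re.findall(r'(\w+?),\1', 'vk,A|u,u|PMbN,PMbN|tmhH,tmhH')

After group 1 captures some text, `\1` only succeeds where that same text appears again.
One capturing group, so `findall` returns just the captured substring from each match — 3 in all.

['u', 'PMbN', 'tmhH']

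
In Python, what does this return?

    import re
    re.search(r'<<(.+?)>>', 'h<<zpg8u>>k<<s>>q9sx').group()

'<<zpg8u>>'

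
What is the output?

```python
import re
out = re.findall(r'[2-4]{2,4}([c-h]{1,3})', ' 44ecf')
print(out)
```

Because there's exactly one group, `findall` drops the full match and keeps group 1 from the one hit.

['ecf']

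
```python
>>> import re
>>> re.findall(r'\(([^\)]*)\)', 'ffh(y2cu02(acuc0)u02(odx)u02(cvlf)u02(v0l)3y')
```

One capturing group, so `findall` returns just the captured substring from each match — 4 in all.

['y2cu02(acuc0', 'odx', 'cvlf', 'v0l']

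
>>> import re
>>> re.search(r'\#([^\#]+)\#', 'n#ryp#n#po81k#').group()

'#ryp#'

`search` walks the string left to right and returns the first match it finds.
The match spans [1:6] → '#ryp#'.
Captured: group 1 = 'ryp'.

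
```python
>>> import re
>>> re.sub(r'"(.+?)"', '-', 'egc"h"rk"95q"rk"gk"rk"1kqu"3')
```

'egc-rk-rk-rk-3'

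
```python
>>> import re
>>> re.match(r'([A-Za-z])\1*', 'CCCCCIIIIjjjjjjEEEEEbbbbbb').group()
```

After group 1 captures some text, `\1` only succeeds where that same text appears again.
With `match`, the pattern is implicitly anchored at the beginning.
The match spans [0:5] → 'CCCCC'.
Captured: group 1 = 'C'.

'CCCCC'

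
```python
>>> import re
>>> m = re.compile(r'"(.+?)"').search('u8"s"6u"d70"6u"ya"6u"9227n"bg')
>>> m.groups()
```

('s',)

A `+?`/`*?`/`{m,n}?` starts at its minimum and grows only as far as needed for what follows to match.
`search` walks the string left to right and returns the first match it finds.
The match spans [2:5] → '"s"'.
Captured: group 1 = 's'.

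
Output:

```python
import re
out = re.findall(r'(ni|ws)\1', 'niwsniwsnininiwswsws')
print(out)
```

The backreference `\1` re-matches whatever the first group consumed, character for character.
Scanning left to right: at [8:12] match 'nini', group 1 = 'ni'; at [14:18] match 'wsws', group 1 = 'ws'.
With a single group, `findall` returns only what that group captured — 2 items.

['ni', 'ws']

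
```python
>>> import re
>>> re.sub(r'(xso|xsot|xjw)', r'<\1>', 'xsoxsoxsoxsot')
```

'<xso><xso><xso><xso>t'

Alternation isn't longest-match — the leftmost alternative that fits at this position is chosen.
Matches: at [0:3] → 'xso'; at [3:6] → 'xso'; at [6:9] → 'xso'; at [9:12] → 'xso'.
Each match is replaced using the text its own group 1 captured.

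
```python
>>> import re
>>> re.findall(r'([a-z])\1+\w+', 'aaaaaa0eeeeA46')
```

The backreference `\1` re-matches whatever the first group consumed, character for character.
Walking the string: at [0:14] match 'aaaaaa0eeeeA46', group 1 = 'a'.
With a single group, `findall` returns only what that group captured — 1 item.

['a']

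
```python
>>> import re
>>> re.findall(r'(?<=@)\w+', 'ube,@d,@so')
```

The positive lookaround only admits positions where the adjacent text matches; those characters stay outside the span.
Scanning left to right: at [5:6] → 'd'; at [8:10] → 'so'.
With no groups in the pattern, `findall` gives back each whole match — 2 here.

['d', 'so']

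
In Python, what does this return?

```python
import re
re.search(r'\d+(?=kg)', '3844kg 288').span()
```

Lookahead/lookbehind check context without consuming it, so the matched span excludes the asserted characters.
The match spans [0:4] → '3844'.

(0, 4)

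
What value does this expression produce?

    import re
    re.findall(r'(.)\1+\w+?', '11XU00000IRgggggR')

['1', '0', 'g']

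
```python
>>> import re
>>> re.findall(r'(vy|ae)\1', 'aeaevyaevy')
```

['ae']

After group 1 captures some text, `\1` only succeeds where that same text appears again.
Matches: at [0:4] match 'aeae', group 1 = 'ae'.
One capturing group, so `findall` returns just the captured substring from the one match — 1 in all.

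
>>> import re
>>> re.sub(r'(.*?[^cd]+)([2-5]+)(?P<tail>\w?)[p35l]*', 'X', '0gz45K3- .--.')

'X- .--.'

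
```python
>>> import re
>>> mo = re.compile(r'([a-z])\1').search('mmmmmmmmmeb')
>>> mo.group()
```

'mm'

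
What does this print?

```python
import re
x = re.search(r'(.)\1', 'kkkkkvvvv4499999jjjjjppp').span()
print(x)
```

(0, 2)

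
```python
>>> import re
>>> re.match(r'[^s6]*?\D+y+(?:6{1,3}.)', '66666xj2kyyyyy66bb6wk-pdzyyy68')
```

None

This matches zero or more of any character except [s6] (lazy), then one or more of a non-digit, then one or more of the literal 'y'; then 1 to 3 of the literal '6', then any character (non-capturing group).
`re.match` won't scan ahead — the pattern has to work from the very first character.
Here the string doesn't start with a match, so the call returns None.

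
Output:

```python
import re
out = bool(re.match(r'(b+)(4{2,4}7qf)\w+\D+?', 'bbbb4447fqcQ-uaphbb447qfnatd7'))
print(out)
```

False

`re.match` won't scan ahead — the pattern has to work from the very first character.
Here the pattern fails at index 0, so the call returns None, and `bool(None)` is False.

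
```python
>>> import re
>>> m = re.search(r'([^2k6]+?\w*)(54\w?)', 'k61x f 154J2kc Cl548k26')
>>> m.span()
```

(2, 11)

This matches one or more of any character except [2k6] (lazy), then zero or more of a word character (captured); then the literal '54', then optionally a word character (captured).
The match spans [2:11] → '1x f 154J'.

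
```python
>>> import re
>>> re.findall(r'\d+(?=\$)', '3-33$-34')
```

['33']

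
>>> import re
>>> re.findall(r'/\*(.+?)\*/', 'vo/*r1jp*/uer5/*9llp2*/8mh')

With the lazy modifier that quantifier settles for the fewest repetitions that let the rest of the pattern succeed (the atoms after it are unaffected and can still be greedy).
Scanning left to right: at [2:10] match '/*r1jp*/', group 1 = 'r1jp'; at [14:23] match '/*9llp2*/', group 1 = '9llp2'.
One capturing group, so `findall` returns just the captured substring from each match — 2 in all.

['r1jp', '9llp2']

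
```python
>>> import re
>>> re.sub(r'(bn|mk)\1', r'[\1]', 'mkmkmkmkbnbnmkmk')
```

'[mk][mk][bn][mk]'

`\1` has to match the exact text group 1 already captured.
The replacement refers to a captured group, so each match is rewritten using its own captured text.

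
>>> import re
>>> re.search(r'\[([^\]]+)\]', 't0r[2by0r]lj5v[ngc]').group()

`re.search` tries every starting position until one works.
The match spans [3:10] → '[2by0r]'.
Captured: group 1 = '2by0r'.

'[2by0r]'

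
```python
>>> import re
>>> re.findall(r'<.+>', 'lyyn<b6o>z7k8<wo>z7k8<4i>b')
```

['<b6o>z7k8<wo>z7k8<4i>']

Scanning left to right: at [4:25] → '<b6o>z7k8<wo>z7k8<4i>'.
Since nothing is captured, `findall` lists the 1 matched substring directly.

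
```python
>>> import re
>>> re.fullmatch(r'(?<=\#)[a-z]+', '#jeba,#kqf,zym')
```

The `(?=…)`/`(?<=…)` assertion just peeks at neighbouring text; it doesn't advance the match position.
`fullmatch` succeeds only if the pattern covers the string from start to end.
Here the string isn't matched end-to-end, so the call returns None.

None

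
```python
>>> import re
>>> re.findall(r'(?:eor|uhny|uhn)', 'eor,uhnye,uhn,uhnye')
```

['eor', 'uhny', 'uhn', 'uhny']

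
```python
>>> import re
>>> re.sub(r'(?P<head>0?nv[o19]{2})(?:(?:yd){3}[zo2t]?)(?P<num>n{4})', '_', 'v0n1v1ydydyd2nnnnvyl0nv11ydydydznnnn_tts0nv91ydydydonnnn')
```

'v0n1v1ydydyd2nnnnvyl__tts_'

This matches optionally a literal '0', then the literal 'nv', then exactly 2 of one of [o19] (captured as 'head'); then the literal 'yd' repeated 3 times, then optionally one of [zo2t] (non-capturing group); then exactly 4 of a literal 'n' (captured as 'num').
Each match is replaced by '_'.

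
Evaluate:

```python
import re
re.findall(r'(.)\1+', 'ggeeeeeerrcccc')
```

A backreference is literal: `\1` must see the identical characters the first group matched.
Scanning left to right: at [0:2] match 'gg', group 1 = 'g'; at [2:8] match 'eeeeee', group 1 = 'e'; at [8:10] match 'rr', group 1 = 'r'; at [10:14] match 'cccc', group 1 = 'c'.
With a single group, `findall` returns only what that group captured — 4 items.

['g', 'e', 'r', 'c']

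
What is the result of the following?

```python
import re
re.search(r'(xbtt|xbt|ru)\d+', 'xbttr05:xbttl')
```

None

Here nothing in the string fits, so the call returns None.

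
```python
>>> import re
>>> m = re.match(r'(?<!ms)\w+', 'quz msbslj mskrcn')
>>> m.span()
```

Because the assertion is negative and zero-width, positions next to the forbidden text are skipped.
With `match`, the pattern is implicitly anchored at the beginning.
The match spans [0:3] → 'quz'.

(0, 3)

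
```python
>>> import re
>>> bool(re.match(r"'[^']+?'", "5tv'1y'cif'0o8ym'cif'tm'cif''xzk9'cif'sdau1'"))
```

False

`re.match` won't scan ahead — the pattern has to work from the very first character.
Here the string doesn't start with a match, so the call returns None, and `bool(None)` is False.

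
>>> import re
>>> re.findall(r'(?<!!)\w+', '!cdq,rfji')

`(?!…)`/`(?<!…)` only lets a position through if the neighbouring text does NOT match; no characters are consumed.
Matches: at [2:4] → 'dq'; at [5:9] → 'rfji'.
No capturing groups, so `findall` returns the 2 full match strings.

['dq', 'rfji']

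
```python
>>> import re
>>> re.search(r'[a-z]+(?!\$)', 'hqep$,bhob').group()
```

`(?!…)`/`(?<!…)` only lets a position through if the neighbouring text does NOT match; no characters are consumed.
The match spans [0:3] → 'hqe'.

'hqe'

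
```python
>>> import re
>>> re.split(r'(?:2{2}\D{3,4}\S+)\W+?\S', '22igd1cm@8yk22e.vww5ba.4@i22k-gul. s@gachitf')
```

This matches exactly 2 of a literal '2', then 3 to 4 of a non-digit, then one or more of a non-whitespace character (non-capturing group); then one or more of a non-word character (lazy), then a non-whitespace character.
Matches to split on: at [0:36] → '22igd1cm@8yk22e.vww5ba.4@i22k-gul. s'.
Each match becomes a cut point; 2 segments remain.

['', '@gachitf']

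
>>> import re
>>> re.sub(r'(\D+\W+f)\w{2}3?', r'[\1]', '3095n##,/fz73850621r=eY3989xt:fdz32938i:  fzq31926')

'3095[n##,/f]850621r=eY3989[xt:f]2938[i:  f]1926'

Pattern: one or more of a non-digit, then one or more of a non-word character, then the literal 'f' (captured); then exactly 2 of a word character, then optionally the literal '3'.
Matches: at [4:13] → 'n##,/fz73'; at [27:34] → 'xt:fdz3'; at [38:46] → 'i:  fzq3'.
`\1` in the replacement pulls in group 1's text for each match.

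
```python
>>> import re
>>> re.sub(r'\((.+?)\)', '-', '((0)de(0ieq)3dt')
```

'-de-3dt'

Matches: at [0:4] → '((0)'; at [6:12] → '(0ieq)'.
Each match is replaced by '-'.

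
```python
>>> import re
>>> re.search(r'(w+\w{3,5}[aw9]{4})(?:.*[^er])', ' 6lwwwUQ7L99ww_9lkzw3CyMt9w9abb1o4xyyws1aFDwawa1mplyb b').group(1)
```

The pattern matches one or more of the literal 'w', then 3 to 5 of a word character, then exactly 4 of one of [aw9] (captured); then zero or more of any character, then any character except [er] (non-capturing group).
`search` walks the string left to right and returns the first match it finds.
The match spans [3:55] → 'wwwUQ7L99ww_9lkzw3CyMt9w9abb1o4xyyws1aFDwawa1mplyb b'.
Captured: group 1 = 'wwwUQ7L99ww'.

'wwwUQ7L99ww'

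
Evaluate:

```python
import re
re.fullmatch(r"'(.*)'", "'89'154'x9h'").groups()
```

`re.fullmatch` is like wrapping the pattern in `^…$` (in single-line mode).
The match spans [0:12] → "'89'154'x9h'".
Captured: group 1 = "89'154'x9h".

("89'154'x9h",)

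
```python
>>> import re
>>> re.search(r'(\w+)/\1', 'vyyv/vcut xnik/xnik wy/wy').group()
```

'v/v'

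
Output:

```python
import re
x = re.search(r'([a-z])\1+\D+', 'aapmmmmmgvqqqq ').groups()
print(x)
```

('a',)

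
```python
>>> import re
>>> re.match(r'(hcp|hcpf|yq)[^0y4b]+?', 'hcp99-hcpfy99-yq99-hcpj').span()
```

`re.match` only tries the pattern at the start of the string.
The match spans [0:4] → 'hcp9'.
Captured: group 1 = 'hcp'.

(0, 4)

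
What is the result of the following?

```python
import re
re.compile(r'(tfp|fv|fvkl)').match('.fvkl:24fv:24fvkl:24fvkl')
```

None

`re.match` only tries the pattern at the start of the string.
Here the string doesn't start with a match, so the call returns None.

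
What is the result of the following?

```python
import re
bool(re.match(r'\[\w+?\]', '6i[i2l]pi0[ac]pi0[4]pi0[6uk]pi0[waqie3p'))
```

False

`match` is anchored at position 0; if the pattern doesn't fit there, it returns None.
Here the string doesn't start with a match, so the call returns None, and `bool(None)` is False.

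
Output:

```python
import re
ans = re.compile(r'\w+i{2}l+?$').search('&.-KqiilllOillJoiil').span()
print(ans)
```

Pattern: one or more of a word character; then exactly 2 of the literal 'i', then one or more of a literal 'l' (lazy); then anchored at the end.
The match spans [3:19] → 'KqiilllOillJoiil'.

(3, 19)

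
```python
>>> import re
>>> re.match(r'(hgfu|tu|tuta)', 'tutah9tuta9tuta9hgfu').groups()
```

('tu',)

The match spans [0:2] → 'tu'.
Captured: group 1 = 'tu'.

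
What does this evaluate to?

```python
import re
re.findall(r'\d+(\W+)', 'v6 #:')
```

This matches one or more of a digit; then one or more of a non-word character (captured).
One capturing group, so `findall` returns just the captured substring from the one match — 1 in all.

[' #:']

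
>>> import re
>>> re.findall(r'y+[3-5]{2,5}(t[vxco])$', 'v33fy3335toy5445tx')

['tx']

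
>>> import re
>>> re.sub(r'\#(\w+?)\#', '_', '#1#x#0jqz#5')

'_x_5'

Every occurrence is swapped for '_'.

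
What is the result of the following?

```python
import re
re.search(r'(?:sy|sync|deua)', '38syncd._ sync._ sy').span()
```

(2, 4)

Alternation isn't longest-match — the leftmost alternative that fits at this position is chosen.
The match spans [2:4] → 'sy'.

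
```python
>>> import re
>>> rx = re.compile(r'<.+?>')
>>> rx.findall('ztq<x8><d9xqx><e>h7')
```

['<x8>', '<d9xqx>', '<e>']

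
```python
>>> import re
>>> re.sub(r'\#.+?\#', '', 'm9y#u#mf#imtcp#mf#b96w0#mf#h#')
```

'm9ymfmfmf'

Every occurrence is swapped for ''.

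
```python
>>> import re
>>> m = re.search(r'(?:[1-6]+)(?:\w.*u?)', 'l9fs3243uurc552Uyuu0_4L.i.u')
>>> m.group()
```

This matches one or more of a character in [1-6] (non-capturing group); then a word character, then zero or more of any character, then optionally a literal 'u' (non-capturing group).
Unlike `match`, `search` isn't anchored — it looks for the pattern anywhere in the string.
The match spans [4:27] → '3243uurc552Uyuu0_4L.i.u'.

'3243uurc552Uyuu0_4L.i.u'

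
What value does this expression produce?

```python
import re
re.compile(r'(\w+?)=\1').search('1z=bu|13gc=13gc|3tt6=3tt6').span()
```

(6, 15)

`\1` has to match the exact text group 1 already captured.
Unlike `match`, `search` isn't anchored — it looks for the pattern anywhere in the string.
The match spans [6:15] → '13gc=13gc'.
Captured: group 1 = '13gc'.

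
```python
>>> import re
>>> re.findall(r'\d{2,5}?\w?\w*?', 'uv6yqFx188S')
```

['188']

With the lazy modifier that quantifier settles for the fewest repetitions that let the rest of the pattern succeed (the atoms after it are unaffected and can still be greedy).
`findall` yields the raw match text (1 of them) because the pattern has no groups.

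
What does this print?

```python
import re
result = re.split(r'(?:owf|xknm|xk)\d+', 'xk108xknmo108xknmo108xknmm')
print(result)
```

['', 'xknmo108xknmo108xknmm']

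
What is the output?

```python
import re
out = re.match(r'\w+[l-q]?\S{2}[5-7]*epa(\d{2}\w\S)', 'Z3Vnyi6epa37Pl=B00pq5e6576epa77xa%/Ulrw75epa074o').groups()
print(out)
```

('37Pl',)

This matches one or more of a word character, then optionally a character in [l-q]; then exactly 2 of a non-whitespace character, then zero or more of a character in [5-7], then the literal 'epa'; then exactly 2 of a digit, then a word character, then a non-whitespace character (captured).
`re.match` won't scan ahead — the pattern has to work from the very first character.
The match spans [0:14] → 'Z3Vnyi6epa37Pl'.
Captured: group 1 = '37Pl'.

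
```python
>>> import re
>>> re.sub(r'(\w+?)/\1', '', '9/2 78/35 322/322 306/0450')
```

'9/2 78/35  306/0450'

`\1` has to match the exact text group 1 already captured.
Every occurrence is swapped for ''.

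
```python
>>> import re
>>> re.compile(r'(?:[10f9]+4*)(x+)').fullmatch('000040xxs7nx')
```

For `fullmatch`, every character of the input must be accounted for by the pattern.
Here there's no way to consume every character, so the call returns None.

None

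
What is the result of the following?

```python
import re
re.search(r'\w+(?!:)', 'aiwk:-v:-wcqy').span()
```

`(?!…)`/`(?<!…)` only lets a position through if the neighbouring text does NOT match; no characters are consumed.
The match spans [0:3] → 'aiw'.

(0, 3)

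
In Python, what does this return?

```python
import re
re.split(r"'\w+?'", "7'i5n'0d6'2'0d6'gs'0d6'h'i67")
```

['7', '0d6', '0d6', '0d6', 'i67']

Matches to split on: at [1:6] → "'i5n'"; at [9:12] → "'2'"; at [15:19] → "'gs'"; at [22:25] → "'h'".
Splitting on the pattern gives 5 pieces.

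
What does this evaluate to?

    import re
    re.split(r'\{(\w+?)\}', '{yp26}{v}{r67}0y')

['', 'yp26', '', 'v', '', 'r67', '0y']

Matches to split on: at [0:6] → '{yp26}'; at [6:9] → '{v}'; at [9:14] → '{r67}'.
Because the pattern has a capturing group, `split` also inserts each captured text between the pieces.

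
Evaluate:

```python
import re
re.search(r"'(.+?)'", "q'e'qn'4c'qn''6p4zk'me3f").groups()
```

Lazy quantifiers expand one character at a time until the remainder of the pattern can match.
`search` walks the string left to right and returns the first match it finds.
The match spans [1:4] → "'e'".
Captured: group 1 = 'e'.

('e',)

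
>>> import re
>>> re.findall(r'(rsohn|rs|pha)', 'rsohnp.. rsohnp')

Branches in `(...|...)` are attempted left-to-right; the first branch that allows the whole pattern to succeed is taken.
With a single group, `findall` returns only what that group captured — 2 items.

['rsohn', 'rsohn']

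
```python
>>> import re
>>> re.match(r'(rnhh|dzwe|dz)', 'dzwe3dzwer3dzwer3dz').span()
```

(0, 4)

With `match`, the pattern is implicitly anchored at the beginning.
The match spans [0:4] → 'dzwe'.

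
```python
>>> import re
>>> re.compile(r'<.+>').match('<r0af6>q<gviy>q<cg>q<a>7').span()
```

With `match`, the pattern is implicitly anchored at the beginning.
The match spans [0:23] → '<r0af6>q<gviy>q<cg>q<a>'.

(0, 23)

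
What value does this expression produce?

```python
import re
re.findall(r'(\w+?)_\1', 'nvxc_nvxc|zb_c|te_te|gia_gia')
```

['nvxc', 'te', 'gia']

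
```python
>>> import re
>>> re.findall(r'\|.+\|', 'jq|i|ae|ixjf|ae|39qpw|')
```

['|i|ae|ixjf|ae|39qpw|']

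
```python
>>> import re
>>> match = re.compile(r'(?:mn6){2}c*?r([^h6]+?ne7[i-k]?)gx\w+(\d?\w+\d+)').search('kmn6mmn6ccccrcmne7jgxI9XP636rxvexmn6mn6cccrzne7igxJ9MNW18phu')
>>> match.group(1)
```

'zne7i'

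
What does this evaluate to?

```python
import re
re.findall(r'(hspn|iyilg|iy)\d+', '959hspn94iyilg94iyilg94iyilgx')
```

['hspn', 'iyilg', 'iyilg']

`findall` collects group 1 from each match (3 total).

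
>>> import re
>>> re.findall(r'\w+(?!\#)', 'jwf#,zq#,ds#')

['jw', 'z', 'd']

The negative lookahead/lookbehind blocks any match where the forbidden context is present.
Walking the string: at [0:2] → 'jw'; at [5:6] → 'z'; at [9:10] → 'd'.
Since nothing is captured, `findall` lists the 3 matched substrings directly.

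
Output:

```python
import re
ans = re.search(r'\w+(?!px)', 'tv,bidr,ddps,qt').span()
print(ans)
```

(0, 2)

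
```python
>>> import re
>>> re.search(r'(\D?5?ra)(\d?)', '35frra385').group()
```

'rra3'

The match spans [3:7] → 'rra3'.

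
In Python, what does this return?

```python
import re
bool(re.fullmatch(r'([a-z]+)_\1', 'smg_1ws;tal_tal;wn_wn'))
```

After group 1 captures some text, `\1` only succeeds where that same text appears again.
For `fullmatch`, every character of the input must be accounted for by the pattern.
Here the string isn't matched end-to-end, so the call returns None, and `bool(None)` is False.

False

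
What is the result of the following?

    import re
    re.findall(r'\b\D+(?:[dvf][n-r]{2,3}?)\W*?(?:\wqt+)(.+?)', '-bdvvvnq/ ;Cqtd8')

['d']

The pattern matches a word boundary (`\b`, zero-width); then one or more of a non-digit; then one of [dvf], then 2 to 3 of a character in [n-r] (lazy) (non-capturing group); then zero or more of a non-word character (lazy); then a word character, then a literal 'q', then one or more of a literal 't' (non-capturing group); then one or more of any character (lazy) (captured).
Lazy quantifiers expand one character at a time until the remainder of the pattern can match.
Matches: at [1:15] match 'bdvvvnq/ ;Cqtd', group 1 = 'd'.
`findall` collects group 1 from the one match (1 total).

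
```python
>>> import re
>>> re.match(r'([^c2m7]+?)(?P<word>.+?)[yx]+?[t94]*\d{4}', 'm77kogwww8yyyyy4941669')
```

None

With `match`, the pattern is implicitly anchored at the beginning.
Here the string doesn't start with a match, so the call returns None.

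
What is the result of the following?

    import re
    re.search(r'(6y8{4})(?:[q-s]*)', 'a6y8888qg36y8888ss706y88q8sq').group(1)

The match spans [1:8] → '6y8888q'.
Captured: group 1 = '6y8888'.

'6y8888'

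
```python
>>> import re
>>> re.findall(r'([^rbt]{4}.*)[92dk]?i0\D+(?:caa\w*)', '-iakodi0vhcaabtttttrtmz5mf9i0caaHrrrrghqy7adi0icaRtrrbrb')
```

['-iakod']

The pattern matches exactly 4 of any character except [rbt], then zero or more of any character (captured); then optionally one of [92dk], then the literal 'i0', then one or more of a non-digit; then the literal 'caa', then zero or more of a word character (non-capturing group).
`findall` collects group 1 from the one match (1 total).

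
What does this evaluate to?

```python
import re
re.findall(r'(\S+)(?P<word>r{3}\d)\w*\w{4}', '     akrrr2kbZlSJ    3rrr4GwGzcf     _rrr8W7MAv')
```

The pattern matches one or more of a non-whitespace character (captured); then exactly 3 of the literal 'r', then a digit (captured as 'word'); then zero or more of a word character, then exactly 4 of a word character.
With 2 capturing groups, `findall` returns a 2-tuple per match.

[('ak', 'rrr2'), ('3', 'rrr4'), ('_', 'rrr8')]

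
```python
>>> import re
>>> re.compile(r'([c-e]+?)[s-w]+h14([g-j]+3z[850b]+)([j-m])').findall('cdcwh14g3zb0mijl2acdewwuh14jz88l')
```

[('cdc', 'g3zb0', 'm')]

The pattern matches one or more of a character in [c-e] (lazy) (captured); then one or more of a character in [s-w], then the literal 'h14'; then one or more of a character in [g-j], then the literal '3z', then one or more of one of [850b] (captured); then a character in [j-m] (captured).
Matches: at [0:13] match 'cdcwh14g3zb0m', groups = ('cdc', 'g3zb0', 'm').
`findall` packs the 3 group values into a tuple for every match.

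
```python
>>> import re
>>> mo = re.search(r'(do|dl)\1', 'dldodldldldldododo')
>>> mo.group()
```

A backreference is literal: `\1` must see the identical characters the first group matched.
Unlike `match`, `search` isn't anchored — it looks for the pattern anywhere in the string.
The match spans [4:8] → 'dldl'.
Captured: group 1 = 'dl'.

'dldl'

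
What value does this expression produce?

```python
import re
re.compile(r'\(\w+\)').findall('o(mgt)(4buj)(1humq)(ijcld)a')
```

With no groups in the pattern, `findall` gives back each whole match — 4 here.

['(mgt)', '(4buj)', '(1humq)', '(ijcld)']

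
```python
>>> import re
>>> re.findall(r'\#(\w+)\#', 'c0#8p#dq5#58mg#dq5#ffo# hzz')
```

Matches: at [2:6] match '#8p#', group 1 = '8p'; at [9:15] match '#58mg#', group 1 = '58mg'; at [18:23] match '#ffo#', group 1 = 'ffo'.
Because there's exactly one group, `findall` drops the full match and keeps group 1 from each hit.

['8p', '58mg', 'ffo']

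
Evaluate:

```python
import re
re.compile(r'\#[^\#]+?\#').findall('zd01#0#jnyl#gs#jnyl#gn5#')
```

['#0#', '#gs#', '#gn5#']

Matches: at [4:7] → '#0#'; at [11:15] → '#gs#'; at [19:24] → '#gn5#'.
No capturing groups, so `findall` returns the 3 full match strings.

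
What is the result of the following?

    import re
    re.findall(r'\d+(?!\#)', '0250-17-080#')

['0250', '17', '08']

The negative lookaround is zero-width — it rules out positions where the adjacent text would match, without consuming anything.
Scanning left to right: at [0:4] → '0250'; at [5:7] → '17'; at [8:10] → '08'.
With no groups in the pattern, `findall` gives back each whole match — 3 here.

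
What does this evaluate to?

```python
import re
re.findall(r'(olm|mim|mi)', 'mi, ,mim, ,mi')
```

['mi', 'mim', 'mi']

Alternation isn't longest-match — the leftmost alternative that fits at this position is chosen.
Scanning left to right: at [0:2] match 'mi', group 1 = 'mi'; at [5:8] match 'mim', group 1 = 'mim'; at [11:13] match 'mi', group 1 = 'mi'.
One capturing group, so `findall` returns just the captured substring from each match — 3 in all.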